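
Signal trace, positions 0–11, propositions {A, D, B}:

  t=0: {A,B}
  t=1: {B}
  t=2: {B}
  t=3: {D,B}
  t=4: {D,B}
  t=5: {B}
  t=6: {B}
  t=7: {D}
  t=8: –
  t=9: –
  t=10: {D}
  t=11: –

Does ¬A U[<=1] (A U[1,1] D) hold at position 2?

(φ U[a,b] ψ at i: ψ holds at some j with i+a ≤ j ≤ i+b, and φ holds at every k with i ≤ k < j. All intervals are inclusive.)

No

Need some j in [2,3] with (A U[1,1] D), and ¬A at every k in [2,j-1].
  j=2: (A U[1,1] D) — fails.
  j=3: (A U[1,1] D) — fails.
No j in the window works → until fails.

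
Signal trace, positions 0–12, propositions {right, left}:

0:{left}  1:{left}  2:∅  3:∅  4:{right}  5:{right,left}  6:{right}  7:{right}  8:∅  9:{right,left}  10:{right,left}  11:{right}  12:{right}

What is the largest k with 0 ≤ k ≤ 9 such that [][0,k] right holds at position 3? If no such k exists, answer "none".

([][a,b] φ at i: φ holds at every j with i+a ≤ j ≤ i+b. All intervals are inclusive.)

right must hold from j=3 onward; find where it first fails.
  j=3: fails → no k works.

none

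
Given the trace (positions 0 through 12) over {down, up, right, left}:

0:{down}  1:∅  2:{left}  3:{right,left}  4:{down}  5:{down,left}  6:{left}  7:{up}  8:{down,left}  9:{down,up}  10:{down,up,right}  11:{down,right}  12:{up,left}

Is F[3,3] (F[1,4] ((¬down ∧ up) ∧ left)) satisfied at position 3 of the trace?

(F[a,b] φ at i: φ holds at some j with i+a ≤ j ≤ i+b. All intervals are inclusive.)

Check F[1,4] ((¬down ∧ up) ∧ left) at each j in [6,6]:
  j=6: fails (none in [7,10])
No position in the window satisfies it → formula fails.

False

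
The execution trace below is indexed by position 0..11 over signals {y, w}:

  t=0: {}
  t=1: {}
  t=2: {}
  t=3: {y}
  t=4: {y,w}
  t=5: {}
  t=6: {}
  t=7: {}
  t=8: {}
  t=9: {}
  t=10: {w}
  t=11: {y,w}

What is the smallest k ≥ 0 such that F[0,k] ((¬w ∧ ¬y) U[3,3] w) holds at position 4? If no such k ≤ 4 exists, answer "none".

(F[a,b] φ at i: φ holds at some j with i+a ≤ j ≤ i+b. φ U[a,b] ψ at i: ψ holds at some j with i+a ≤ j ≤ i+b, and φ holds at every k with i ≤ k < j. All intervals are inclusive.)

Scan j = 4,5,… for ((¬w ∧ ¬y) U[3,3] w):
  j=4: fails
  j=5: fails
  j=6: fails
  j=7: holds
First hit at j=7, so smallest k = 7-4 = 3.

3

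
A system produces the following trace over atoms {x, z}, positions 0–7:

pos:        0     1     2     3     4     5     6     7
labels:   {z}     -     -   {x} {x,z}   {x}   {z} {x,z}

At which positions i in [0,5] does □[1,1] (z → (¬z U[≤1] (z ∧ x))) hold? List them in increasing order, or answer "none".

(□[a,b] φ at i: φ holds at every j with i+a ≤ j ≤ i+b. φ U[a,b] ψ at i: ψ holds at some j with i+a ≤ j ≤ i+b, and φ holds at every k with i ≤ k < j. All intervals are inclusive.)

Evaluate at each i in [0,5]:
  i=0: ✓ (all of [1,1])
  i=1: ✓ (all of [2,2])
  i=2: ✓ (all of [3,3])
  i=3: ✓ (all of [4,4])
  i=4: ✓ (all of [5,5])
  i=5: ✗ (fails at j=6)

0, 1, 2, 3, 4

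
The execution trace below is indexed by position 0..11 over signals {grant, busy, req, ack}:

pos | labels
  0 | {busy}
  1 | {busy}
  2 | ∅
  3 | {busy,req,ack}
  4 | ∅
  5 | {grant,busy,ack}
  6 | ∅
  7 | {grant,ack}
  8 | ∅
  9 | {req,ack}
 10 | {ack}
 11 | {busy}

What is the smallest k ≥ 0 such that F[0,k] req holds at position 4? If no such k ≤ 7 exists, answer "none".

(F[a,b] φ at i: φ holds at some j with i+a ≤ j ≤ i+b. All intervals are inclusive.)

5

Scan j = 4,5,… for req:
  j=4: fails
  j=5: fails
  j=6: fails
  j=7: fails
  j=8: fails
  j=9: holds
First hit at j=9, so smallest k = 9-4 = 5.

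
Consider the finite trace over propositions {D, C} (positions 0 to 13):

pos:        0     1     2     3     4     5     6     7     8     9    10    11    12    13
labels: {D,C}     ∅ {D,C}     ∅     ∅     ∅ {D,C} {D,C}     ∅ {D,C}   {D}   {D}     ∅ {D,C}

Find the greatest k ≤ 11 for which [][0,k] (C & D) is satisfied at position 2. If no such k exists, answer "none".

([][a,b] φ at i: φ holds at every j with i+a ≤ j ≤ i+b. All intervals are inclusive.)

(C & D) must hold from j=2 onward; find where it first fails.
  j=2: holds
  j=3: fails
Holds on [2,2], so largest k = 0.

0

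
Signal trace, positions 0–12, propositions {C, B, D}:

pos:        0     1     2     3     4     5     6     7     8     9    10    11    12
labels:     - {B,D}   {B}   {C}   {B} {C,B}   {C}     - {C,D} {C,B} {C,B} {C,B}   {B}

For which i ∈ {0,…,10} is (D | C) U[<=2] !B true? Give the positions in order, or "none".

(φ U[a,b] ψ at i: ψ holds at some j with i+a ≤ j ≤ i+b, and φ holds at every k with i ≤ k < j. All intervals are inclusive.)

Evaluate at each i in [0,10]:
  i=0: ✓ (rhs at j=0)
  i=1: ✗ (lhs fails at k=2 before rhs at j=3)
  i=2: ✗ (lhs fails at k=2 before rhs at j=3)
  i=3: ✓ (rhs at j=3)
  i=4: ✗ (lhs fails at k=4 before rhs at j=6)
  i=5: ✓ (rhs at j=6; lhs holds on [5,5])
  i=6: ✓ (rhs at j=6)
  i=7: ✓ (rhs at j=7)
  i=8: ✓ (rhs at j=8)
  i=9: ✗ (no rhs in [9,11])
  i=10: ✗ (no rhs in [10,12])

0, 3, 5, 6, 7, 8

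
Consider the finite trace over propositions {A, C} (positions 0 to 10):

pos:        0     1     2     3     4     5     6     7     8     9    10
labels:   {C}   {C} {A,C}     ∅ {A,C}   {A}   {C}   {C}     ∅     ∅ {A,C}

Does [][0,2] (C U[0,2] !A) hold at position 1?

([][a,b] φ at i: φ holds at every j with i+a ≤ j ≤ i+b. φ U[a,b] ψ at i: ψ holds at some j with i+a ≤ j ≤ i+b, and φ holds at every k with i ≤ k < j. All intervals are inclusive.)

True

Check (C U[0,2] !A) at every j in [1,3]:
  j=1: holds
  j=2: holds
  j=3: holds
All positions satisfy it → formula holds.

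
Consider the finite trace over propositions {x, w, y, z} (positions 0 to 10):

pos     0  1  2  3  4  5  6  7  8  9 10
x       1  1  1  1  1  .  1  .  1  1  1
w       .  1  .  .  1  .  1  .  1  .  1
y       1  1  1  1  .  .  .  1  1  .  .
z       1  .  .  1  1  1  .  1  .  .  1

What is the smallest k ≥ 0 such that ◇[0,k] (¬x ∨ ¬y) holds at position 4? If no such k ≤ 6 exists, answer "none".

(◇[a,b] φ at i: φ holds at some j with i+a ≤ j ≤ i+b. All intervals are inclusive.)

Scan j = 4,5,… for (¬x ∨ ¬y):
  j=4: holds
First hit at j=4, so smallest k = 4-4 = 0.

0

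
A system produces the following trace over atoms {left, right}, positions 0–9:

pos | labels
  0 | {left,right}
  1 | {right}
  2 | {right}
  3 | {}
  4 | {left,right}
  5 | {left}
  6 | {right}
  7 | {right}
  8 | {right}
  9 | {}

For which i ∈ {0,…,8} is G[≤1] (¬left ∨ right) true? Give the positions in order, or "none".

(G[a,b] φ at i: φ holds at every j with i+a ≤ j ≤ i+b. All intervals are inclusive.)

Evaluate at each i in [0,8]:
  i=0: ✓ (all of [0,1])
  i=1: ✓ (all of [1,2])
  i=2: ✓ (all of [2,3])
  i=3: ✓ (all of [3,4])
  i=4: ✗ (fails at j=5)
  i=5: ✗ (fails at j=5)
  i=6: ✓ (all of [6,7])
  i=7: ✓ (all of [7,8])
  i=8: ✓ (all of [8,9])

0, 1, 2, 3, 6, 7, 8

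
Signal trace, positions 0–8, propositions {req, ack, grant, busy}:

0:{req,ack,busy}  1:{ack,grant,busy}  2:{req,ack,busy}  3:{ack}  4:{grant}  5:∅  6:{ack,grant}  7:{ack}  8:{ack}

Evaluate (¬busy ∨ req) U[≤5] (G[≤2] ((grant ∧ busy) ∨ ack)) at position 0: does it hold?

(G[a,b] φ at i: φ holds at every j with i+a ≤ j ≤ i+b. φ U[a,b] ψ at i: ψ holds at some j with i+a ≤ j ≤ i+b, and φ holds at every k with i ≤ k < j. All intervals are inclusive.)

Holds

Need some j in [0,5] with G[≤2] ((grant ∧ busy) ∨ ack), and (¬busy ∨ req) at every k in [0,j-1].
  j=0: G[≤2] ((grant ∧ busy) ∨ ack) holds; no prefix to check → satisfied.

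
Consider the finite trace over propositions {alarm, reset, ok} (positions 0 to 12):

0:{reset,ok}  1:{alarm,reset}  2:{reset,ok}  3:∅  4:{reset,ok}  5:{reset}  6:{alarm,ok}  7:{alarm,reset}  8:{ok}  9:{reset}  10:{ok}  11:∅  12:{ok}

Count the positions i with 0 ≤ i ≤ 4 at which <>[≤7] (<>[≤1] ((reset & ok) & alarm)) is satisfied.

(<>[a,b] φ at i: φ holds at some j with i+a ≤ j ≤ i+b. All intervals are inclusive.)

0

Evaluate at each i in [0,4]:
  i=0: ✗ (none in [0,7])
  i=1: ✗ (none in [1,8])
  i=2: ✗ (none in [2,9])
  i=3: ✗ (none in [3,10])
  i=4: ✗ (none in [4,11])
Positions where it holds: {} → 0.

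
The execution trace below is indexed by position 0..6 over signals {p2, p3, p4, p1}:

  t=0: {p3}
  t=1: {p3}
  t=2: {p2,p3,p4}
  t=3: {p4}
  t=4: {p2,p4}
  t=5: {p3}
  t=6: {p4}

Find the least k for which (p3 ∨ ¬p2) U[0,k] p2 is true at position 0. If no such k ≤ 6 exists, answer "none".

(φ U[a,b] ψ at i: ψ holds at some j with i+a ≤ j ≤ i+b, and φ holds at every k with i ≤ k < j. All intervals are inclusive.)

Need earliest j ≥ 0 with p2, and (p3 ∨ ¬p2) at every k in [0,j-1].
  j=0: rhs fails.
  j=1: rhs fails.
  j=2: rhs holds; lhs holds on [0,1]. k = 2.

2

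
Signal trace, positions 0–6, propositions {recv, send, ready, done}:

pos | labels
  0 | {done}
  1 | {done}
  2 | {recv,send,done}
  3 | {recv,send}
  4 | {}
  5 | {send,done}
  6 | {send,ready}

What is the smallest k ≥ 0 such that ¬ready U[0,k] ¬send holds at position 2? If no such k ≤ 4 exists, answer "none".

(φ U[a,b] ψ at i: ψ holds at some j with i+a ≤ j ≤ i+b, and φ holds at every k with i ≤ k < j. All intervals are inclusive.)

Need earliest j ≥ 2 with ¬send, and ¬ready at every k in [2,j-1].
  j=2: rhs fails.
  j=3: rhs fails.
  j=4: rhs holds; lhs holds on [2,3]. k = 2.

2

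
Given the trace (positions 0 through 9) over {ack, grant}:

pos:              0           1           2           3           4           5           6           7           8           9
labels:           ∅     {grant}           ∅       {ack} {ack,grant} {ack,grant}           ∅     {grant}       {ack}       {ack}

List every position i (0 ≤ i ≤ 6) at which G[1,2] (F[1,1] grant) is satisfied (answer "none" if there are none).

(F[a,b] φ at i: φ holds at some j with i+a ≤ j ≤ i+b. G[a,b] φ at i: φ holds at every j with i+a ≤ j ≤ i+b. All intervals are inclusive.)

Evaluate at each i in [0,6]:
  i=0: ✗ (fails at j=1)
  i=1: ✗ (fails at j=2)
  i=2: ✓ (all of [3,4])
  i=3: ✗ (fails at j=5)
  i=4: ✗ (fails at j=5)
  i=5: ✗ (fails at j=7)
  i=6: ✗ (fails at j=7)

2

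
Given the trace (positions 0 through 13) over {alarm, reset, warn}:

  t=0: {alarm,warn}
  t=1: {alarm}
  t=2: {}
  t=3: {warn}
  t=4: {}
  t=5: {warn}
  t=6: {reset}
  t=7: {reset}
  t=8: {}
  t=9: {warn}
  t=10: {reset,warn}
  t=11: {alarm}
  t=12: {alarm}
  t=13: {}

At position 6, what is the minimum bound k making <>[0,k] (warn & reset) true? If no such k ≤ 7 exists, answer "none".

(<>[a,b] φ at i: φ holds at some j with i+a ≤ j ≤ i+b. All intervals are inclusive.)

Scan j = 6,7,… for (warn & reset):
  j=6: fails
  j=7: fails
  j=8: fails
  j=9: fails
  j=10: holds
First hit at j=10, so smallest k = 10-6 = 4.

4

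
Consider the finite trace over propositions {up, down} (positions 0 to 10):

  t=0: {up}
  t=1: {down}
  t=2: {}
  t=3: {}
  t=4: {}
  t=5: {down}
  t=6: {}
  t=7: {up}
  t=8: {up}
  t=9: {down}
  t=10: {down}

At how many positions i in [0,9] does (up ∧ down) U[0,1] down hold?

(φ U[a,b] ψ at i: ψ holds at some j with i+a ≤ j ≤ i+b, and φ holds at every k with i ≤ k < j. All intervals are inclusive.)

3

Evaluate at each i in [0,9]:
  i=0: ✗ (lhs fails at k=0 before rhs at j=1)
  i=1: ✓ (rhs at j=1)
  i=2: ✗ (no rhs in [2,3])
  i=3: ✗ (no rhs in [3,4])
  i=4: ✗ (lhs fails at k=4 before rhs at j=5)
  i=5: ✓ (rhs at j=5)
  i=6: ✗ (no rhs in [6,7])
  i=7: ✗ (no rhs in [7,8])
  i=8: ✗ (lhs fails at k=8 before rhs at j=9)
  i=9: ✓ (rhs at j=9)
Positions where it holds: {1, 5, 9} → 3.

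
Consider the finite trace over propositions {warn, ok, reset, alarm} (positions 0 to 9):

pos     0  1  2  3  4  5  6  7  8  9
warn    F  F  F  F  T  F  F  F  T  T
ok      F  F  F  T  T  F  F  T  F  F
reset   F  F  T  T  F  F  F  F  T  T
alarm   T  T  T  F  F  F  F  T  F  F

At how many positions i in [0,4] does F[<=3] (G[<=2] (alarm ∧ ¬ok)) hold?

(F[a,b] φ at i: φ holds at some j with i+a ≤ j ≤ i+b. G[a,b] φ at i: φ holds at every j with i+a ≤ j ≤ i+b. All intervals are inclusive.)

1

Evaluate at each i in [0,4]:
  i=0: ✓ (witness j=0)
  i=1: ✗ (none in [1,4])
  i=2: ✗ (none in [2,5])
  i=3: ✗ (none in [3,6])
  i=4: ✗ (none in [4,7])
Positions where it holds: {0} → 1.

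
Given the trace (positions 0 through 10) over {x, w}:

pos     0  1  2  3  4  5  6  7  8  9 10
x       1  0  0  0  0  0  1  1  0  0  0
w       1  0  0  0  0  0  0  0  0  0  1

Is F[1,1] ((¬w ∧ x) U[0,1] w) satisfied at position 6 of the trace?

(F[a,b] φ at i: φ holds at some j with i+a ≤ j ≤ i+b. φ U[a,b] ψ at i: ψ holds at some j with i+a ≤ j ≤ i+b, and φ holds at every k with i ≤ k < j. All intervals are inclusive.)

Check ((¬w ∧ x) U[0,1] w) at each j in [7,7]:
  j=7: fails
No position in the window satisfies it → formula fails.

Does not hold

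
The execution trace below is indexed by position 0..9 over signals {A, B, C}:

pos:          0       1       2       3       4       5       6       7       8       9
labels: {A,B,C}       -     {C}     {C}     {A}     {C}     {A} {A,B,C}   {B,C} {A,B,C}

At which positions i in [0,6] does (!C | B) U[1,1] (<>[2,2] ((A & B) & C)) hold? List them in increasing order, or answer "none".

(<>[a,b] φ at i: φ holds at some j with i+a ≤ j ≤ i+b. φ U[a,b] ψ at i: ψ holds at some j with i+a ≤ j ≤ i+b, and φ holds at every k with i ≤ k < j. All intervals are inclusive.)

4, 6

Evaluate at each i in [0,6]:
  i=0: ✗ (no rhs in [1,1])
  i=1: ✗ (no rhs in [2,2])
  i=2: ✗ (no rhs in [3,3])
  i=3: ✗ (no rhs in [4,4])
  i=4: ✓ (rhs at j=5; lhs holds on [4,4])
  i=5: ✗ (no rhs in [6,6])
  i=6: ✓ (rhs at j=7; lhs holds on [6,6])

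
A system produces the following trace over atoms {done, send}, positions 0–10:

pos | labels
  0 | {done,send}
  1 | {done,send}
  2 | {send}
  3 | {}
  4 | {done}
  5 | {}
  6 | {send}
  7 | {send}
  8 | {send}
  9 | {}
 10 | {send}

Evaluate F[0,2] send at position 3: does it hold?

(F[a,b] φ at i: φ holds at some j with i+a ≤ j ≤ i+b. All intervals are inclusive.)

False

Check send at each j in [3,5]:
  j=3: false
  j=4: false
  j=5: false
No position in the window satisfies it → formula fails.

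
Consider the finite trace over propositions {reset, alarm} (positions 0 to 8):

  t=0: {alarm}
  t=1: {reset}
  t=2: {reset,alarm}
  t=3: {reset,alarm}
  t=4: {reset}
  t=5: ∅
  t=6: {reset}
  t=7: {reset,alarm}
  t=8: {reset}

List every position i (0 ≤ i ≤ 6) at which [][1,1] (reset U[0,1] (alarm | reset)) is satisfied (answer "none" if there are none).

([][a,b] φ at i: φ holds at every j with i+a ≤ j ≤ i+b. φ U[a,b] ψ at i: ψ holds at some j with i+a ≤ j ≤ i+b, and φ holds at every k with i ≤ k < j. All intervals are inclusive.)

0, 1, 2, 3, 5, 6

Evaluate at each i in [0,6]:
  i=0: ✓ (all of [1,1])
  i=1: ✓ (all of [2,2])
  i=2: ✓ (all of [3,3])
  i=3: ✓ (all of [4,4])
  i=4: ✗ (fails at j=5)
  i=5: ✓ (all of [6,6])
  i=6: ✓ (all of [7,7])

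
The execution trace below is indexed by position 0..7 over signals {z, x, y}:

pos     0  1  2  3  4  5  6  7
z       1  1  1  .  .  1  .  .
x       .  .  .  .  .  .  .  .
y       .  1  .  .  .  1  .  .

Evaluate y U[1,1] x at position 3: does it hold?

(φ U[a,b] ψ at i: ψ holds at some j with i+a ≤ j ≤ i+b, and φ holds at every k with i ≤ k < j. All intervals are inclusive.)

False

Need some j in [4,4] with x, and y at every k in [3,j-1].
  j=4: x false.
No j in the window works → until fails.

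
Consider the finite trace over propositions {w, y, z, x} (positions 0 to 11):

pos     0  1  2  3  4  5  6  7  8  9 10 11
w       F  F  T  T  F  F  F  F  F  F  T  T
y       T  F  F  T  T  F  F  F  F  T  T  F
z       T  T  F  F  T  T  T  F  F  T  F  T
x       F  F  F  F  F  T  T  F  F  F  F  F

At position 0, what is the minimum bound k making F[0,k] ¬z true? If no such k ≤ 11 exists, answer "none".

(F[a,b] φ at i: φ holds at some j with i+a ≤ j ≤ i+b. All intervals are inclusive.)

2

Scan j = 0,1,… for ¬z:
  j=0: fails
  j=1: fails
  j=2: holds
First hit at j=2, so smallest k = 2-0 = 2.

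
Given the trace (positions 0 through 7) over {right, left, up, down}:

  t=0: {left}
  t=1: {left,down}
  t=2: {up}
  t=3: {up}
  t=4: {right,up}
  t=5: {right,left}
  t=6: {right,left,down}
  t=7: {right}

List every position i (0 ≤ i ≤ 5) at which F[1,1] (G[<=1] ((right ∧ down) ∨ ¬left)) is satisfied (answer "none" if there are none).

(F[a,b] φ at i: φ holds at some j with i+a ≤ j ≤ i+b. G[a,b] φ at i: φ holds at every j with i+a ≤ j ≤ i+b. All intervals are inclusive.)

1, 2, 5

Evaluate at each i in [0,5]:
  i=0: ✗ (none in [1,1])
  i=1: ✓ (witness j=2)
  i=2: ✓ (witness j=3)
  i=3: ✗ (none in [4,4])
  i=4: ✗ (none in [5,5])
  i=5: ✓ (witness j=6)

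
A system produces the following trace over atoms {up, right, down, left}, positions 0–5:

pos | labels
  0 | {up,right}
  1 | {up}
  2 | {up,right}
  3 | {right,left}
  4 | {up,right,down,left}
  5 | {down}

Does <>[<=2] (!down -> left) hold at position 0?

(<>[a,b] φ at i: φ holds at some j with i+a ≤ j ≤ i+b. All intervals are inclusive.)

Check (!down -> left) at each j in [0,2]:
  j=0: false
  j=1: false
  j=2: false
No position in the window satisfies it → formula fails.

No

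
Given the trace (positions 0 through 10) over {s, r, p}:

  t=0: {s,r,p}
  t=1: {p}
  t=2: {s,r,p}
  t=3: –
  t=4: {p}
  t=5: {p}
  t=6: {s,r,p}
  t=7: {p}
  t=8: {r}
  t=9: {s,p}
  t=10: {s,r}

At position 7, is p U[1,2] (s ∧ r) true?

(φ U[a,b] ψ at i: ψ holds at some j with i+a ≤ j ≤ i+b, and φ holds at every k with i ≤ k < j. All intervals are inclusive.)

False

Need some j in [8,9] with (s ∧ r), and p at every k in [7,j-1].
  j=8: (s ∧ r) false.
  j=9: (s ∧ r) false.
No j in the window works → until fails.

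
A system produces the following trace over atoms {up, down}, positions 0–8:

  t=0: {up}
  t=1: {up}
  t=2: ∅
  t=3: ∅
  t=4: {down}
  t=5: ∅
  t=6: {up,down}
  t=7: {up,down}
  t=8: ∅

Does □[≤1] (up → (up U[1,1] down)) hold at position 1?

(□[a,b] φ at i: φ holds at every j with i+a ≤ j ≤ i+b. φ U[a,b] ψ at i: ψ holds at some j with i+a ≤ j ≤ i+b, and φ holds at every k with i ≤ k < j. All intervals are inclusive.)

Check (up → (up U[1,1] down)) at every j in [1,2]:
  j=1: antecedent true; consequent fails → ✗
  j=2: antecedent false → ✓
Fails at j=1 → formula fails.

Does not hold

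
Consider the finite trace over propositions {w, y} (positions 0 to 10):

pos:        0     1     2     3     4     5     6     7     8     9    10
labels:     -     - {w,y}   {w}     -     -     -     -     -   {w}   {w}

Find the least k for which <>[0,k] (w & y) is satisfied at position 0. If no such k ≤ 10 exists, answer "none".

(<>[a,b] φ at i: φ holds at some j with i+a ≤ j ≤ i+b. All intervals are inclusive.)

Scan j = 0,1,… for (w & y):
  j=0: fails
  j=1: fails
  j=2: holds
First hit at j=2, so smallest k = 2-0 = 2.

2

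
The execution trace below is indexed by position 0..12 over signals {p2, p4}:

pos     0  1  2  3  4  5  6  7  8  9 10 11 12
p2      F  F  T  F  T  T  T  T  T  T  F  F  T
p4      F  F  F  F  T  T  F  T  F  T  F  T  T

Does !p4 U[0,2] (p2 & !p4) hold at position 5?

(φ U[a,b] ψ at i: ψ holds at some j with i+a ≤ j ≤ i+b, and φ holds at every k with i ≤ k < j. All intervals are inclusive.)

Need some j in [5,7] with (p2 & !p4), and !p4 at every k in [5,j-1].
  j=5: (p2 & !p4) false.
  j=6: (p2 & !p4) holds, but !p4 fails at k=5 → not this j.
  j=7: (p2 & !p4) false.
No j in the window works → until fails.

No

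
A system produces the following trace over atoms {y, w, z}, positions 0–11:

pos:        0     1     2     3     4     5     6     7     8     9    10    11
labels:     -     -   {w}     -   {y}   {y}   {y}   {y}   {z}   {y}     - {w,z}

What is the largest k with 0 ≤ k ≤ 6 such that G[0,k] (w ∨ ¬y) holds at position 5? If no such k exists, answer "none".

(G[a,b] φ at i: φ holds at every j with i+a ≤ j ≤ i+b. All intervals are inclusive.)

none

(w ∨ ¬y) must hold from j=5 onward; find where it first fails.
  j=5: fails → no k works.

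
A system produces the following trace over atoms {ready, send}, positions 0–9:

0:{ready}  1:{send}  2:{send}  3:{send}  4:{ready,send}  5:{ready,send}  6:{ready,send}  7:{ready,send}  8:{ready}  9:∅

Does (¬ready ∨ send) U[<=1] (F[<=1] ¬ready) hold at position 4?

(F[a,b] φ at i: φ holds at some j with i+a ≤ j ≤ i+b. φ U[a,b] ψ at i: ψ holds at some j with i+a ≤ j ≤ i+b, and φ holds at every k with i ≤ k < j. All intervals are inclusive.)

False

Need some j in [4,5] with F[<=1] ¬ready, and (¬ready ∨ send) at every k in [4,j-1].
  j=4: F[<=1] ¬ready — fails (none in [4,5]).
  j=5: F[<=1] ¬ready — fails (none in [5,6]).
No j in the window works → until fails.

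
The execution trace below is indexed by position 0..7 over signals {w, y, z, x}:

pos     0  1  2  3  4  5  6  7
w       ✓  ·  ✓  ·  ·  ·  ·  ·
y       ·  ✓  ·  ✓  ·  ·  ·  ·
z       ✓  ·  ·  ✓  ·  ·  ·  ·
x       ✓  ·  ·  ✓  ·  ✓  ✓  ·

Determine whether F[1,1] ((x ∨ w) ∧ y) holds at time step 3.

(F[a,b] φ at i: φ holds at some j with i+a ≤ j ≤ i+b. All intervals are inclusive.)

False

Check ((x ∨ w) ∧ y) at each j in [4,4]:
  j=4: false
No position in the window satisfies it → formula fails.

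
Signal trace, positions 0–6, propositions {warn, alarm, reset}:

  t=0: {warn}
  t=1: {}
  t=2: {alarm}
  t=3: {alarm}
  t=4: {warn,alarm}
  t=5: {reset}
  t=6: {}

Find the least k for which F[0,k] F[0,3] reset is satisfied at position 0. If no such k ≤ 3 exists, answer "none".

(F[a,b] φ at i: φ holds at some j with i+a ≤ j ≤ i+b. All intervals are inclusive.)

2

Scan j = 0,1,… for F[0,3] reset:
  j=0: fails
  j=1: fails
  j=2: holds
First hit at j=2, so smallest k = 2-0 = 2.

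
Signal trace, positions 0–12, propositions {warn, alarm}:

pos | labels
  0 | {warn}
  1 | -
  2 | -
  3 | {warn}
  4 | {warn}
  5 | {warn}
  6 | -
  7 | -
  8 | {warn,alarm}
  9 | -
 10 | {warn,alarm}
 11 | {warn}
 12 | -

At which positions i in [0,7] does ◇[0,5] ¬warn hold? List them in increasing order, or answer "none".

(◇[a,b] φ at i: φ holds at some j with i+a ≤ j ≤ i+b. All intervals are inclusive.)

0, 1, 2, 3, 4, 5, 6, 7

Evaluate at each i in [0,7]:
  i=0: ✓ (witness j=1)
  i=1: ✓ (witness j=1)
  i=2: ✓ (witness j=2)
  i=3: ✓ (witness j=6)
  i=4: ✓ (witness j=6)
  i=5: ✓ (witness j=6)
  i=6: ✓ (witness j=6)
  i=7: ✓ (witness j=7)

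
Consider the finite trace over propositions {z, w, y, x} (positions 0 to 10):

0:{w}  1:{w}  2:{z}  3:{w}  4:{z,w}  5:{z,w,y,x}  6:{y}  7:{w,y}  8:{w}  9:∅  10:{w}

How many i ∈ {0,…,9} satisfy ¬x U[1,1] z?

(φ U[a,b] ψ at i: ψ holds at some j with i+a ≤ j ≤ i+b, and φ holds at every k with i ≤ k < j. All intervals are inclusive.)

3

Evaluate at each i in [0,9]:
  i=0: ✗ (no rhs in [1,1])
  i=1: ✓ (rhs at j=2; lhs holds on [1,1])
  i=2: ✗ (no rhs in [3,3])
  i=3: ✓ (rhs at j=4; lhs holds on [3,3])
  i=4: ✓ (rhs at j=5; lhs holds on [4,4])
  i=5: ✗ (no rhs in [6,6])
  i=6: ✗ (no rhs in [7,7])
  i=7: ✗ (no rhs in [8,8])
  i=8: ✗ (no rhs in [9,9])
  i=9: ✗ (no rhs in [10,10])
Positions where it holds: {1, 3, 4} → 3.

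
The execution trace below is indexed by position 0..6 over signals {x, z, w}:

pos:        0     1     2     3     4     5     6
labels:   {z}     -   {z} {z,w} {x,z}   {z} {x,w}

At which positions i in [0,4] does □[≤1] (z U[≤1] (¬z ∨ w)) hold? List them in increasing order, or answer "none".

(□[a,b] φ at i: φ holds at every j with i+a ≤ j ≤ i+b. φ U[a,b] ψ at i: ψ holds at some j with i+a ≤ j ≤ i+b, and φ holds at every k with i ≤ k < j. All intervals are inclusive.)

0, 1, 2

Evaluate at each i in [0,4]:
  i=0: ✓ (all of [0,1])
  i=1: ✓ (all of [1,2])
  i=2: ✓ (all of [2,3])
  i=3: ✗ (fails at j=4)
  i=4: ✗ (fails at j=4)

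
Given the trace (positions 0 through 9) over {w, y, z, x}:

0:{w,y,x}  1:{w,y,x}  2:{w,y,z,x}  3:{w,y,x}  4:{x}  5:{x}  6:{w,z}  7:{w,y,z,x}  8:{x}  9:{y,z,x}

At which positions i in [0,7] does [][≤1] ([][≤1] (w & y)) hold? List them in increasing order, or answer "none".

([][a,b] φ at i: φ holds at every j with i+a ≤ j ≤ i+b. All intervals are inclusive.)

0, 1

Evaluate at each i in [0,7]:
  i=0: ✓ (all of [0,1])
  i=1: ✓ (all of [1,2])
  i=2: ✗ (fails at j=3)
  i=3: ✗ (fails at j=3)
  i=4: ✗ (fails at j=4)
  i=5: ✗ (fails at j=5)
  i=6: ✗ (fails at j=6)
  i=7: ✗ (fails at j=7)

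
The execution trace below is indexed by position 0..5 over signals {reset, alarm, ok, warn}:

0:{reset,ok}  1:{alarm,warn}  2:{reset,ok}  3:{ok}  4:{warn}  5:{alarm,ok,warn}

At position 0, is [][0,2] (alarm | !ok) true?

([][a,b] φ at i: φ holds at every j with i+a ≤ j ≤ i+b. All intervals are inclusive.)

Does not hold

Check (alarm | !ok) at every j in [0,2]:
  j=0: false
  j=1: true
  j=2: false
Fails at j=0 → formula fails.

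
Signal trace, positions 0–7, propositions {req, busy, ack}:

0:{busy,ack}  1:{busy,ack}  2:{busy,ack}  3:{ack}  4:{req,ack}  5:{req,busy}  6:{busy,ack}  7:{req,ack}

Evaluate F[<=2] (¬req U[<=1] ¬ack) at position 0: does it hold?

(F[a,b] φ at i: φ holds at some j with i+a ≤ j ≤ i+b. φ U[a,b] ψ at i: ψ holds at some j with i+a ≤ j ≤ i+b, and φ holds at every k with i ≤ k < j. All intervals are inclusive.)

Check (¬req U[<=1] ¬ack) at each j in [0,2]:
  j=0: fails
  j=1: fails
  j=2: fails
No position in the window satisfies it → formula fails.

No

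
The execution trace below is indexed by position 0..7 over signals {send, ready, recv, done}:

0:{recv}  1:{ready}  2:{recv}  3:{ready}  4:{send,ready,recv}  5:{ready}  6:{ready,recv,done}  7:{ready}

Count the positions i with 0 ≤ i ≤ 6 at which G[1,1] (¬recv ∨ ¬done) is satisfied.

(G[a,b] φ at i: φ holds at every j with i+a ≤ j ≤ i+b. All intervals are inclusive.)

6

Evaluate at each i in [0,6]:
  i=0: ✓ (all of [1,1])
  i=1: ✓ (all of [2,2])
  i=2: ✓ (all of [3,3])
  i=3: ✓ (all of [4,4])
  i=4: ✓ (all of [5,5])
  i=5: ✗ (fails at j=6)
  i=6: ✓ (all of [7,7])
Positions where it holds: {0, 1, 2, 3, 4, 6} → 6.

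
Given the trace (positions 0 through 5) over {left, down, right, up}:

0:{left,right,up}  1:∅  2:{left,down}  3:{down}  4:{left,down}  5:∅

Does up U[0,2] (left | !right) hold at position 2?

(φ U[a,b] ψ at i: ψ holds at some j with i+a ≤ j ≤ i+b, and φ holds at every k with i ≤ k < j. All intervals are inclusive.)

True

Need some j in [2,4] with (left | !right), and up at every k in [2,j-1].
  j=2: (left | !right) holds; no prefix to check → satisfied.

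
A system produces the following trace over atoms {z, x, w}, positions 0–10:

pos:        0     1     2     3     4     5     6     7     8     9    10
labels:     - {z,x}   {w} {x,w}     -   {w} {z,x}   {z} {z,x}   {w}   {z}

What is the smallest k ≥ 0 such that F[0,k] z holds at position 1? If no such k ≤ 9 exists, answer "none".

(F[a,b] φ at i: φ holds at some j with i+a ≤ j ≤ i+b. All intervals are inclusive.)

0

Scan j = 1,2,… for z:
  j=1: holds
First hit at j=1, so smallest k = 1-1 = 0.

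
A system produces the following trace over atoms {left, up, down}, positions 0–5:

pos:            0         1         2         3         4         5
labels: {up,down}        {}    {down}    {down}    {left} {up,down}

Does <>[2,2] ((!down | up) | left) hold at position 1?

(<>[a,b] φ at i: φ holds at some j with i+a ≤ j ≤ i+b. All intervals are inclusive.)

Check ((!down | up) | left) at each j in [3,3]:
  j=3: false
No position in the window satisfies it → formula fails.

Does not hold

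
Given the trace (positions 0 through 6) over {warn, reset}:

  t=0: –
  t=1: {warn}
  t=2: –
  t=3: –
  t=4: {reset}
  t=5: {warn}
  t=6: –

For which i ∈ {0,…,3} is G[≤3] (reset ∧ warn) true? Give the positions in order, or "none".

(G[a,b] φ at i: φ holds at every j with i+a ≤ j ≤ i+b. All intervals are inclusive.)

Evaluate at each i in [0,3]:
  i=0: ✗ (fails at j=0)
  i=1: ✗ (fails at j=1)
  i=2: ✗ (fails at j=2)
  i=3: ✗ (fails at j=3)

none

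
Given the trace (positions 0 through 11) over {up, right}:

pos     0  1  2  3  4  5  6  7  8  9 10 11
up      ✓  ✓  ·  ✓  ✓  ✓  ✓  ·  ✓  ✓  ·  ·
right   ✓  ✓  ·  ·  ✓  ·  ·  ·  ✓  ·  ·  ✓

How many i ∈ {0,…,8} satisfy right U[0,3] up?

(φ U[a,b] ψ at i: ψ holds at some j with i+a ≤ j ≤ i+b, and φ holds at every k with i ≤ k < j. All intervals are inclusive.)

Evaluate at each i in [0,8]:
  i=0: ✓ (rhs at j=0)
  i=1: ✓ (rhs at j=1)
  i=2: ✗ (lhs fails at k=2 before rhs at j=3)
  i=3: ✓ (rhs at j=3)
  i=4: ✓ (rhs at j=4)
  i=5: ✓ (rhs at j=5)
  i=6: ✓ (rhs at j=6)
  i=7: ✗ (lhs fails at k=7 before rhs at j=8)
  i=8: ✓ (rhs at j=8)
Positions where it holds: {0, 1, 3, 4, 5, 6, 8} → 7.

7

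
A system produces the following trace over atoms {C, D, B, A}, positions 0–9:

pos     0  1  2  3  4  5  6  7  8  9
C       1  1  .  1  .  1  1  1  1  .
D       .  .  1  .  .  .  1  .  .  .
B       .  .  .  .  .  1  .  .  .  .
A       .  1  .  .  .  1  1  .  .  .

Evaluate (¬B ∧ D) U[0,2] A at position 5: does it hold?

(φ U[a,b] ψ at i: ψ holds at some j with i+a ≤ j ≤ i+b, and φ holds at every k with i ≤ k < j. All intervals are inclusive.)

Yes

Need some j in [5,7] with A, and (¬B ∧ D) at every k in [5,j-1].
  j=5: A holds; no prefix to check → satisfied.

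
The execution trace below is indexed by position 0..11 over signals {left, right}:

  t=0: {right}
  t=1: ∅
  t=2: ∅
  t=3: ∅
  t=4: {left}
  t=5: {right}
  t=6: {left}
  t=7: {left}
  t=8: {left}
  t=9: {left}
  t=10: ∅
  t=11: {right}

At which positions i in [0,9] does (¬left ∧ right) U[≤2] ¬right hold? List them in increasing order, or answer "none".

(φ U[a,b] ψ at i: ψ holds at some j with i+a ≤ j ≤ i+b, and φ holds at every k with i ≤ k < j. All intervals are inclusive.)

Evaluate at each i in [0,9]:
  i=0: ✓ (rhs at j=1; lhs holds on [0,0])
  i=1: ✓ (rhs at j=1)
  i=2: ✓ (rhs at j=2)
  i=3: ✓ (rhs at j=3)
  i=4: ✓ (rhs at j=4)
  i=5: ✓ (rhs at j=6; lhs holds on [5,5])
  i=6: ✓ (rhs at j=6)
  i=7: ✓ (rhs at j=7)
  i=8: ✓ (rhs at j=8)
  i=9: ✓ (rhs at j=9)

0, 1, 2, 3, 4, 5, 6, 7, 8, 9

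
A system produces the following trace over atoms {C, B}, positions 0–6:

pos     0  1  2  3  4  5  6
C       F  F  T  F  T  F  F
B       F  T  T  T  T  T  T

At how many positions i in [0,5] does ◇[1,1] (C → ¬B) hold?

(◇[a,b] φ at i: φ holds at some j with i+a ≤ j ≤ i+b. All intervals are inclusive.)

Evaluate at each i in [0,5]:
  i=0: ✓ (witness j=1)
  i=1: ✗ (none in [2,2])
  i=2: ✓ (witness j=3)
  i=3: ✗ (none in [4,4])
  i=4: ✓ (witness j=5)
  i=5: ✓ (witness j=6)
Positions where it holds: {0, 2, 4, 5} → 4.

4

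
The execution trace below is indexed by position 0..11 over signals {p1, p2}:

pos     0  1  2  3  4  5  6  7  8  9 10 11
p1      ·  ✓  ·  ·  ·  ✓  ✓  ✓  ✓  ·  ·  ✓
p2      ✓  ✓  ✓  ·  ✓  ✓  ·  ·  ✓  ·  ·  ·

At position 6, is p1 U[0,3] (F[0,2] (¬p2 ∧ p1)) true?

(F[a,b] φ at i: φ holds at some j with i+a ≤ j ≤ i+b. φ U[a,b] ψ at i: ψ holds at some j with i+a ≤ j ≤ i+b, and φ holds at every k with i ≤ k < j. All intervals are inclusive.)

True

Need some j in [6,9] with F[0,2] (¬p2 ∧ p1), and p1 at every k in [6,j-1].
  j=6: F[0,2] (¬p2 ∧ p1) holds; no prefix to check → satisfied.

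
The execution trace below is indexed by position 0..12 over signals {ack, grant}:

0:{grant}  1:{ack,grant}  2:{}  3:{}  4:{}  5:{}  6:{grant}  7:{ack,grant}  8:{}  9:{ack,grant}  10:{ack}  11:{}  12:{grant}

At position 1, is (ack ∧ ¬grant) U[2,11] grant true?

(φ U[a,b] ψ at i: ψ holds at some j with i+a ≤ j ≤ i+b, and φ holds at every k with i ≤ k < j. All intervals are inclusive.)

False

Need some j in [3,12] with grant, and (ack ∧ ¬grant) at every k in [1,j-1].
  j=3: grant false.
  j=4: grant false.
  j=5: grant false.
  j=6: grant holds, but (ack ∧ ¬grant) fails at k=1 → not this j.
  j=7: grant holds, but (ack ∧ ¬grant) fails at k=1 → not this j.
  j=8: grant false.
  j=9: grant holds, but (ack ∧ ¬grant) fails at k=1 → not this j.
  j=10: grant false.
  j=11: grant false.
  j=12: grant holds, but (ack ∧ ¬grant) fails at k=1 → not this j.
No j in the window works → until fails.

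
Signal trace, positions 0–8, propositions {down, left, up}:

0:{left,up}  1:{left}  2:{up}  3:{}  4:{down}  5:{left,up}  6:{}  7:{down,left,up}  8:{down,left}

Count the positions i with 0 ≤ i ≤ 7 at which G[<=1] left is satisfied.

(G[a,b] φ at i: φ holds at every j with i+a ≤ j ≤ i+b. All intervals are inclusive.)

2

Evaluate at each i in [0,7]:
  i=0: ✓ (all of [0,1])
  i=1: ✗ (fails at j=2)
  i=2: ✗ (fails at j=2)
  i=3: ✗ (fails at j=3)
  i=4: ✗ (fails at j=4)
  i=5: ✗ (fails at j=6)
  i=6: ✗ (fails at j=6)
  i=7: ✓ (all of [7,8])
Positions where it holds: {0, 7} → 2.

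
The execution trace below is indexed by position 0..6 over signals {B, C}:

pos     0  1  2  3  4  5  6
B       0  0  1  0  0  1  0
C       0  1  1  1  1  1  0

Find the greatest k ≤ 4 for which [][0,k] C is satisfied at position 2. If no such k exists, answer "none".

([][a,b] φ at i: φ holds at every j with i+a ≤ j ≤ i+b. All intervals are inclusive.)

3

C must hold from j=2 onward; find where it first fails.
  j=2: holds
  j=3: holds
  j=4: holds
  j=5: holds
  j=6: fails
Holds on [2,5], so largest k = 3.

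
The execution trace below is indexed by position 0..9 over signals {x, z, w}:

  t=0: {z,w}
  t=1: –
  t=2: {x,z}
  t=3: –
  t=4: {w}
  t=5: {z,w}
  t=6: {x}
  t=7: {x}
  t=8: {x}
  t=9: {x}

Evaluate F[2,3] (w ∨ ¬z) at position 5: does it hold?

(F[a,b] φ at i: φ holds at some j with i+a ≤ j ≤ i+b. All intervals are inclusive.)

Yes

Check (w ∨ ¬z) at each j in [7,8]:
  j=7: true
  j=8: true
Found at j=7 → formula holds.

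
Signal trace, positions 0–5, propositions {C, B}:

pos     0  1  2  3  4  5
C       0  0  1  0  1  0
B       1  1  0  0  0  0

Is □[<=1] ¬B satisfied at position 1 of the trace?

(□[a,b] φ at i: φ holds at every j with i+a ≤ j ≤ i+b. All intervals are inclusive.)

False

Check ¬B at every j in [1,2]:
  j=1: false
  j=2: true
Fails at j=1 → formula fails.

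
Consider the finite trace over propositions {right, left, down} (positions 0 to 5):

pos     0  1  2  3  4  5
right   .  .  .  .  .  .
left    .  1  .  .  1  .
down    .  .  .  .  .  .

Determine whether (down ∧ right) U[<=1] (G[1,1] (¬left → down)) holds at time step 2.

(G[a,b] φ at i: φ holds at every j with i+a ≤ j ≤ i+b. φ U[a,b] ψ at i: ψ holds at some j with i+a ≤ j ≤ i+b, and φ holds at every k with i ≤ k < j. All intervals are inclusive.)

Need some j in [2,3] with G[1,1] (¬left → down), and (down ∧ right) at every k in [2,j-1].
  j=2: G[1,1] (¬left → down) — fails at 3.
  j=3: G[1,1] (¬left → down) holds, but (down ∧ right) fails at k=2 → not this j.
No j in the window works → until fails.

No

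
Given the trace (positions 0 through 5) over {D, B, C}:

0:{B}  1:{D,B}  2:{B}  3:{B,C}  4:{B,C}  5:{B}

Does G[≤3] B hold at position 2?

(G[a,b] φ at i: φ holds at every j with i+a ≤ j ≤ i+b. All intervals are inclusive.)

Check B at every j in [2,5]:
  j=2: true
  j=3: true
  j=4: true
  j=5: true
All positions satisfy it → formula holds.

Yes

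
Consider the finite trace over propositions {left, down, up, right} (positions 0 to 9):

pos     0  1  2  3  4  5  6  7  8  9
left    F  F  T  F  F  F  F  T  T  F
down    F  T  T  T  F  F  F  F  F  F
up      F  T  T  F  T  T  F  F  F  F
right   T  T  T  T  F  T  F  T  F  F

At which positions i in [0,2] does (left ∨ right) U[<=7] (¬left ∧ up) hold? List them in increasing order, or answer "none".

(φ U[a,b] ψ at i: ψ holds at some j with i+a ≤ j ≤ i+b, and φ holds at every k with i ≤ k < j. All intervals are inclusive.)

Evaluate at each i in [0,2]:
  i=0: ✓ (rhs at j=1; lhs holds on [0,0])
  i=1: ✓ (rhs at j=1)
  i=2: ✓ (rhs at j=4; lhs holds on [2,3])

0, 1, 2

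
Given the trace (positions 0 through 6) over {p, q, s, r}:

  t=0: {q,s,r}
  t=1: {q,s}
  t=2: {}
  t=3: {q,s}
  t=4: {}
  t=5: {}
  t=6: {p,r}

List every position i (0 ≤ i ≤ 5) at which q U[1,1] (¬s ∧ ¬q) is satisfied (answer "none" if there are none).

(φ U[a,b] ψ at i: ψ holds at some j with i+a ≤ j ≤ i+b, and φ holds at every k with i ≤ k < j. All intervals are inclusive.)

Evaluate at each i in [0,5]:
  i=0: ✗ (no rhs in [1,1])
  i=1: ✓ (rhs at j=2; lhs holds on [1,1])
  i=2: ✗ (no rhs in [3,3])
  i=3: ✓ (rhs at j=4; lhs holds on [3,3])
  i=4: ✗ (lhs fails at k=4 before rhs at j=5)
  i=5: ✗ (lhs fails at k=5 before rhs at j=6)

1, 3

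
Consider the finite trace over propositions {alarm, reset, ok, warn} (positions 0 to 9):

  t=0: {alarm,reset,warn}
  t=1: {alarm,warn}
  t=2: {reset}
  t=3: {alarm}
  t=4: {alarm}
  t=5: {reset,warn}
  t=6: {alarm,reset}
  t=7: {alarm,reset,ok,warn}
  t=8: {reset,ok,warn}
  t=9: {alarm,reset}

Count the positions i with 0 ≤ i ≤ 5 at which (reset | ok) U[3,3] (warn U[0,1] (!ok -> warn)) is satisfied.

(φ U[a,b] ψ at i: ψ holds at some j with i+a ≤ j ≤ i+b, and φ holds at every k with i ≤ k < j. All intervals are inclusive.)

1

Evaluate at each i in [0,5]:
  i=0: ✗ (no rhs in [3,3])
  i=1: ✗ (no rhs in [4,4])
  i=2: ✗ (lhs fails at k=3 before rhs at j=5)
  i=3: ✗ (no rhs in [6,6])
  i=4: ✗ (lhs fails at k=4 before rhs at j=7)
  i=5: ✓ (rhs at j=8; lhs holds on [5,7])
Positions where it holds: {5} → 1.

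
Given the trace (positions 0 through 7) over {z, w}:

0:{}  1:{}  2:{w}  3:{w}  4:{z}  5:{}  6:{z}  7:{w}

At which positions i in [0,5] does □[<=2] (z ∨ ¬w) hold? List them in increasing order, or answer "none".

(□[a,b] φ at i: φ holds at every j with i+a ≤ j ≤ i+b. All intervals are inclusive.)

Evaluate at each i in [0,5]:
  i=0: ✗ (fails at j=2)
  i=1: ✗ (fails at j=2)
  i=2: ✗ (fails at j=2)
  i=3: ✗ (fails at j=3)
  i=4: ✓ (all of [4,6])
  i=5: ✗ (fails at j=7)

4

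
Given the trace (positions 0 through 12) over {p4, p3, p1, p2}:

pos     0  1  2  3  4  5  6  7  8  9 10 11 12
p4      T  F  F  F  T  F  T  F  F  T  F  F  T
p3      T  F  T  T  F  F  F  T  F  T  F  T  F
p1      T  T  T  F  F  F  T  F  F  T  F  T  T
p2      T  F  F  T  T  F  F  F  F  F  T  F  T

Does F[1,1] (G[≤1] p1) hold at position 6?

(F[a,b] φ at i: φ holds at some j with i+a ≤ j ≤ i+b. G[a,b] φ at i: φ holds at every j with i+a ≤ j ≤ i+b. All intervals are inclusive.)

False

Check G[≤1] p1 at each j in [7,7]:
  j=7: fails at 7
No position in the window satisfies it → formula fails.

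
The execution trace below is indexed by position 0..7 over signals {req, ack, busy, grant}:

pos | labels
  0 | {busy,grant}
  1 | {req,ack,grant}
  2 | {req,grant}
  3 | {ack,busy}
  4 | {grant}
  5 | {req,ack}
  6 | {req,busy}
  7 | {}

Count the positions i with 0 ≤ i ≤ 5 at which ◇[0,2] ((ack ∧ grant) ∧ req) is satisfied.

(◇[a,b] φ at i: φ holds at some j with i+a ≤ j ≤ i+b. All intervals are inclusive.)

2

Evaluate at each i in [0,5]:
  i=0: ✓ (witness j=1)
  i=1: ✓ (witness j=1)
  i=2: ✗ (none in [2,4])
  i=3: ✗ (none in [3,5])
  i=4: ✗ (none in [4,6])
  i=5: ✗ (none in [5,7])
Positions where it holds: {0, 1} → 2.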